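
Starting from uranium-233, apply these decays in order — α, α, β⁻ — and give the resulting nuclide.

Start: (A, Z) = (233, 92).
After α: (229, 90).
After α: (225, 88).
After β⁻: (225, 89).
Z = 89 is actinium.

Ac-225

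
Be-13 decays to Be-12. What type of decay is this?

neutron emission

ΔA = 12 − 13 = -1; ΔZ = 4 − 4 = +0.
A drops by 1 with Z unchanged — a neutron was emitted.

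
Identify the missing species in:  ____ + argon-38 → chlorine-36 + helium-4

Conserve mass number: A + 38 = 36 + 4, so A = 2.
Conserve atomic number: Z + 18 = 17 + 2, so Z = 1.
A = 2 and Z = 1 is hydrogen-2 — a deuteron.

deuteron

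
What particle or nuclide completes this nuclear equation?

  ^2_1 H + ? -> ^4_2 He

Conserve mass number: 2 + A = 4, so A = 2.
Conserve atomic number: 1 + Z = 2, so Z = 1.
A = 2 and Z = 1 is ^2_1 H — a deuteron.

deuteron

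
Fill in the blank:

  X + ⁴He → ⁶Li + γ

deuteron

Conserve mass number: A + 4 = 6 + 0, so A = 2.
Conserve atomic number: Z + 2 = 3 + 0, so Z = 1.
A = 2 and Z = 1 is ²H — a deuteron.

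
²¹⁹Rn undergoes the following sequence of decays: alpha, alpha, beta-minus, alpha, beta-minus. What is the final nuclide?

Start: (A, Z) = (219, 86).
After α: (215, 84).
After α: (211, 82).
After β⁻: (211, 83).
After α: (207, 81).
After β⁻: (207, 82).
Z = 82 is lead.

Pb-207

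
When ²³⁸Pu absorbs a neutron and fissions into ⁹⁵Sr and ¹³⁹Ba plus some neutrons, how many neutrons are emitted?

Conserve mass number: 239 = 95 + 139 + k, so k = 239 − 234 = 5.
Check atomic number: 94 = 38 + 56 + 0 = 94. ✓

5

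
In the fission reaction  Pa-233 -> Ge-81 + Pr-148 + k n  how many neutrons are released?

Conserve mass number: 233 = 81 + 148 + k, so k = 233 − 229 = 4.
Check atomic number: 91 = 32 + 59 + 0 = 91. ✓

4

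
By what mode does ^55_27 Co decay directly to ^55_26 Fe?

beta-plus decay or electron capture

ΔA = 55 − 55 = 0; ΔZ = 26 − 27 = -1.
A is unchanged and Z drops by 1 — a proton has become a neutron (β⁺ emission or electron capture).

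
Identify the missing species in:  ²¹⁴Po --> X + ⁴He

Pb-210

Conserve mass number: 214 = A + 4, so A = 210.
Conserve atomic number: 84 = Z + 2, so Z = 82.
Z = 82 is lead, so the species is ²¹⁰Pb.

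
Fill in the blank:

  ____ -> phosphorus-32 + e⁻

Si-32

Conserve mass number: A = 32 + 0, so A = 32.
Conserve atomic number: Z = 15 − 1, so Z = 14.
Z = 14 is silicon, so the species is silicon-32.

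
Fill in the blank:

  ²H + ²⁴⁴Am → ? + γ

Conserve mass number: 2 + 244 = A + 0, so A = 246.
Conserve atomic number: 1 + 95 = Z + 0, so Z = 96.
Z = 96 is curium, so the species is ²⁴⁶Cm.

Cm-246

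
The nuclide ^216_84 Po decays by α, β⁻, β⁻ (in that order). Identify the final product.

Po-212

Start: (A, Z) = (216, 84).
After α: (212, 82).
After β⁻: (212, 83).
After β⁻: (212, 84).
Z = 84 is polonium.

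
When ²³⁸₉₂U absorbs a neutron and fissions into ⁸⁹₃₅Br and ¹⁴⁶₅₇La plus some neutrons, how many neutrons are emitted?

4

Conserve mass number: 239 = 89 + 146 + k, so k = 239 − 235 = 4.
Check atomic number: 92 = 35 + 57 + 0 = 92. ✓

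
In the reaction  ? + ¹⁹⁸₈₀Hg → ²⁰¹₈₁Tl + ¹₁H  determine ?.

Conserve mass number: A + 198 = 201 + 1, so A = 4.
Conserve atomic number: Z + 80 = 81 + 1, so Z = 2.
A = 4 and Z = 2 is ⁴₂He — an alpha particle.

alpha particle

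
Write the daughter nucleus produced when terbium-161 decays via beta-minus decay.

Dy-161

Beta-minus decay: mass number changes by +0, atomic number by +1.
A: 161 = 161; Z: 65 + 1 = 66.
Z = 66 is dysprosium, so the daughter is dysprosium-161.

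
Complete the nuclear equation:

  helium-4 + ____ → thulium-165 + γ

Conserve mass number: 4 + A = 165 + 0, so A = 161.
Conserve atomic number: 2 + Z = 69 + 0, so Z = 67.
Z = 67 is holmium, so the species is holmium-161.

Ho-161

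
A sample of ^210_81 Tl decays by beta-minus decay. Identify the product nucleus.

Pb-210

Beta-minus decay: mass number changes by +0, atomic number by +1.
A: 210 = 210; Z: 81 + 1 = 82.
Z = 82 is lead, so the daughter is ^210_82 Pb.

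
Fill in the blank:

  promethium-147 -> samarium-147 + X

Conserve mass number: 147 = 147 + A, so A = 0.
Conserve atomic number: 61 = 62 + Z, so Z = -1.
A = 0 and Z = -1 is e⁻ — a beta-minus particle.

beta-minus particle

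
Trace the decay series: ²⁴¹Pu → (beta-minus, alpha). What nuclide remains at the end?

Start: (A, Z) = (241, 94).
After β⁻: (241, 95).
After α: (237, 93).
Z = 93 is neptunium.

Np-237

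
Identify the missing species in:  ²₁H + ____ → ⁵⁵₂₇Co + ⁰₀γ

Conserve mass number: 2 + A = 55 + 0, so A = 53.
Conserve atomic number: 1 + Z = 27 + 0, so Z = 26.
Z = 26 is iron, so the species is ⁵³₂₆Fe.

Fe-53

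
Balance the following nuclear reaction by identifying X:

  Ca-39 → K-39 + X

Conserve mass number: 39 = 39 + A, so A = 0.
Conserve atomic number: 20 = 19 + Z, so Z = 1.
A = 0 and Z = 1 is e⁺ — a positron.

positron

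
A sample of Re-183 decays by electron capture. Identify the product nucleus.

Electron capture: mass number changes by +0, atomic number by -1.
A: 183 = 183; Z: 75 − 1 = 74.
Z = 74 is tungsten, so the daughter is W-183.

W-183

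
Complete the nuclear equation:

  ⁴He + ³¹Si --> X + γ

Conserve mass number: 4 + 31 = A + 0, so A = 35.
Conserve atomic number: 2 + 14 = Z + 0, so Z = 16.
Z = 16 is sulfur, so the species is ³⁵S.

S-35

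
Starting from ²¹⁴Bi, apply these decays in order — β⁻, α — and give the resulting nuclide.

Start: (A, Z) = (214, 83).
After β⁻: (214, 84).
After α: (210, 82).
Z = 82 is lead.

Pb-210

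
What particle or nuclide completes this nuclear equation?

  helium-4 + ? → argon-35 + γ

Conserve mass number: 4 + A = 35 + 0, so A = 31.
Conserve atomic number: 2 + Z = 18 + 0, so Z = 16.
Z = 16 is sulfur, so the species is sulfur-31.

S-31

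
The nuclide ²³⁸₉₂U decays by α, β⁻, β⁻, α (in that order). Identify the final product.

Th-230

Start: (A, Z) = (238, 92).
After α: (234, 90).
After β⁻: (234, 91).
After β⁻: (234, 92).
After α: (230, 90).
Z = 90 is thorium.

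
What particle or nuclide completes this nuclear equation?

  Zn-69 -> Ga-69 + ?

beta-minus particle

Conserve mass number: 69 = 69 + A, so A = 0.
Conserve atomic number: 30 = 31 + Z, so Z = -1.
A = 0 and Z = -1 is e⁻ — a beta-minus particle.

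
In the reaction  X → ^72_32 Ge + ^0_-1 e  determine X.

Conserve mass number: A = 72 + 0, so A = 72.
Conserve atomic number: Z = 32 − 1, so Z = 31.
Z = 31 is gallium, so the species is ^72_31 Ga.

Ga-72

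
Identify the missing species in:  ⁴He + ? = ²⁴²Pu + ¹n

U-239

Conserve mass number: 4 + A = 242 + 1, so A = 239.
Conserve atomic number: 2 + Z = 94 + 0, so Z = 92.
Z = 92 is uranium, so the species is ²³⁹U.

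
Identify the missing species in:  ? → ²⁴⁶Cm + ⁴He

Conserve mass number: A = 246 + 4, so A = 250.
Conserve atomic number: Z = 96 + 2, so Z = 98.
Z = 98 is californium, so the species is ²⁵⁰Cf.

Cf-250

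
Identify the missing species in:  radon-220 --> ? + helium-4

Conserve mass number: 220 = A + 4, so A = 216.
Conserve atomic number: 86 = Z + 2, so Z = 84.
Z = 84 is polonium, so the species is polonium-216.

Po-216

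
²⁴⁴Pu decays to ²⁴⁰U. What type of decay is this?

alpha decay

ΔA = 240 − 244 = -4; ΔZ = 92 − 94 = -2.
A drops by 4 and Z drops by 2 — the signature of alpha emission.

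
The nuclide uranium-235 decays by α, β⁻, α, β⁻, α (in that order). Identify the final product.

Ra-223

Start: (A, Z) = (235, 92).
After α: (231, 90).
After β⁻: (231, 91).
After α: (227, 89).
After β⁻: (227, 90).
After α: (223, 88).
Z = 88 is radium.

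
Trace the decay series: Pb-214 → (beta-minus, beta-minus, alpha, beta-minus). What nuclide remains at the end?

Start: (A, Z) = (214, 82).
After β⁻: (214, 83).
After β⁻: (214, 84).
After α: (210, 82).
After β⁻: (210, 83).
Z = 83 is bismuth.

Bi-210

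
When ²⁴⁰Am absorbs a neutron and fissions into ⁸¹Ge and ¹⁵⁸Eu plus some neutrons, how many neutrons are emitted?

Conserve mass number: 241 = 81 + 158 + k, so k = 241 − 239 = 2.
Check atomic number: 95 = 32 + 63 + 0 = 95. ✓

2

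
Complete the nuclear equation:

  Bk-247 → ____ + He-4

Conserve mass number: 247 = A + 4, so A = 243.
Conserve atomic number: 97 = Z + 2, so Z = 95.
Z = 95 is americium, so the species is Am-243.

Am-243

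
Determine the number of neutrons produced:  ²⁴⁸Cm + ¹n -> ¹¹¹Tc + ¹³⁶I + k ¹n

2

Conserve mass number: 249 = 111 + 136 + k, so k = 249 − 247 = 2.
Check atomic number: 96 = 43 + 53 + 0 = 96. ✓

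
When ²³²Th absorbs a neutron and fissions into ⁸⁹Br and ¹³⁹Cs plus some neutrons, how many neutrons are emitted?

Conserve mass number: 233 = 89 + 139 + k, so k = 233 − 228 = 5.
Check atomic number: 90 = 35 + 55 + 0 = 90. ✓

5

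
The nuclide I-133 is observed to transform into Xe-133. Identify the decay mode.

ΔA = 133 − 133 = 0; ΔZ = 54 − 53 = +1.
A is unchanged and Z rises by 1 — a neutron has become a proton (β⁻ decay).

beta-minus decay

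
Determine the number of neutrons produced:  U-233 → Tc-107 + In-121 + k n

Conserve mass number: 233 = 107 + 121 + k, so k = 233 − 228 = 5.
Check atomic number: 92 = 43 + 49 + 0 = 92. ✓

5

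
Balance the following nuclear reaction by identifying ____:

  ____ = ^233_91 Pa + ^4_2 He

Np-237

Conserve mass number: A = 233 + 4, so A = 237.
Conserve atomic number: Z = 91 + 2, so Z = 93.
Z = 93 is neptunium, so the species is ^237_93 Np.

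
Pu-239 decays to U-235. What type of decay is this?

ΔA = 235 − 239 = -4; ΔZ = 92 − 94 = -2.
A drops by 4 and Z drops by 2 — the signature of alpha emission.

alpha decay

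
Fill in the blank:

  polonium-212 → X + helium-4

Conserve mass number: 212 = A + 4, so A = 208.
Conserve atomic number: 84 = Z + 2, so Z = 82.
Z = 82 is lead, so the species is lead-208.

Pb-208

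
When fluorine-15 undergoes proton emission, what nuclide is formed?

O-14

Proton emission: mass number changes by -1, atomic number by -1.
A: 15 − 1 = 14; Z: 9 − 1 = 8.
Z = 8 is oxygen, so the daughter is oxygen-14.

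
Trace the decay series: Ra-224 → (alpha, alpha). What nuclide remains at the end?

Start: (A, Z) = (224, 88).
After α: (220, 86).
After α: (216, 84).
Z = 84 is polonium.

Po-216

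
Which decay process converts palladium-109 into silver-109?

ΔA = 109 − 109 = 0; ΔZ = 47 − 46 = +1.
A is unchanged and Z rises by 1 — a neutron has become a proton (β⁻ decay).

beta-minus decay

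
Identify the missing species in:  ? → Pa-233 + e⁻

Th-233

Conserve mass number: A = 233 + 0, so A = 233.
Conserve atomic number: Z = 91 − 1, so Z = 90.
Z = 90 is thorium, so the species is Th-233.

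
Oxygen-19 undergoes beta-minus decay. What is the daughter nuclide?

Beta-minus decay: mass number changes by +0, atomic number by +1.
A: 19 = 19; Z: 8 + 1 = 9.
Z = 9 is fluorine, so the daughter is fluorine-19.

F-19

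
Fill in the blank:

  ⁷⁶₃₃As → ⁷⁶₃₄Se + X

beta-minus particle

Conserve mass number: 76 = 76 + A, so A = 0.
Conserve atomic number: 33 = 34 + Z, so Z = -1.
A = 0 and Z = -1 is ⁰₋₁e — a beta-minus particle.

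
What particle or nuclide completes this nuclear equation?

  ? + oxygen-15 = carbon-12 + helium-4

Conserve mass number: A + 15 = 12 + 4, so A = 1.
Conserve atomic number: Z + 8 = 6 + 2, so Z = 0.
A = 1 and Z = 0 is neutron — a neutron.

neutron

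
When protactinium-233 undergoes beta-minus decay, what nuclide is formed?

Beta-minus decay: mass number changes by +0, atomic number by +1.
A: 233 = 233; Z: 91 + 1 = 92.
Z = 92 is uranium, so the daughter is uranium-233.

U-233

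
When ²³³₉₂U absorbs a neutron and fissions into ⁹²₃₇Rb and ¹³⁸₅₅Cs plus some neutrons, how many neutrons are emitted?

Conserve mass number: 234 = 92 + 138 + k, so k = 234 − 230 = 4.
Check atomic number: 92 = 37 + 55 + 0 = 92. ✓

4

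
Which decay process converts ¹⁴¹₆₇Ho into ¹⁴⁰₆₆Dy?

proton emission

ΔA = 140 − 141 = -1; ΔZ = 66 − 67 = -1.
A drops by 1 and Z drops by 1 — a proton was emitted.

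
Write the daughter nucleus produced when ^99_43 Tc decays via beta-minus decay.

Beta-minus decay: mass number changes by +0, atomic number by +1.
A: 99 = 99; Z: 43 + 1 = 44.
Z = 44 is ruthenium, so the daughter is ^99_44 Ru.

Ru-99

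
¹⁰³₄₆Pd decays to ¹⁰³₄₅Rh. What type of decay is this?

ΔA = 103 − 103 = 0; ΔZ = 45 − 46 = -1.
A is unchanged and Z drops by 1 — a proton has become a neutron (β⁺ emission or electron capture).

beta-plus decay or electron capture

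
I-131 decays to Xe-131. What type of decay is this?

beta-minus decay

ΔA = 131 − 131 = 0; ΔZ = 54 − 53 = +1.
A is unchanged and Z rises by 1 — a neutron has become a proton (β⁻ decay).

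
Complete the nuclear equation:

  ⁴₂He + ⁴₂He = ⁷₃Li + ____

Conserve mass number: 4 + 4 = 7 + A, so A = 1.
Conserve atomic number: 2 + 2 = 3 + Z, so Z = 1.
A = 1 and Z = 1 is ¹₁H — a proton.

proton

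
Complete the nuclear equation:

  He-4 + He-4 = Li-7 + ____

Conserve mass number: 4 + 4 = 7 + A, so A = 1.
Conserve atomic number: 2 + 2 = 3 + Z, so Z = 1.
A = 1 and Z = 1 is H-1 — a proton.

proton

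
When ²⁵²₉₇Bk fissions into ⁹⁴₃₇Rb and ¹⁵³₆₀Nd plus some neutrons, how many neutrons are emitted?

Conserve mass number: 252 = 94 + 153 + k, so k = 252 − 247 = 5.
Check atomic number: 97 = 37 + 60 + 0 = 97. ✓

5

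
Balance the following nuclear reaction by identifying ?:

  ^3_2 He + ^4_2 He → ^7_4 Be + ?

gamma ray

Conserve mass number: 3 + 4 = 7 + A, so A = 0.
Conserve atomic number: 2 + 2 = 4 + Z, so Z = 0.
A = 0 and Z = 0 is ^0_0 γ — a gamma ray.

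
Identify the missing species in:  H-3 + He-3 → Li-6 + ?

gamma ray

Conserve mass number: 3 + 3 = 6 + A, so A = 0.
Conserve atomic number: 1 + 2 = 3 + Z, so Z = 0.
A = 0 and Z = 0 is γ — a gamma ray.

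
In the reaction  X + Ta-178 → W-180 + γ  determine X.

Conserve mass number: A + 178 = 180 + 0, so A = 2.
Conserve atomic number: Z + 73 = 74 + 0, so Z = 1.
A = 2 and Z = 1 is H-2 — a deuteron.

deuteron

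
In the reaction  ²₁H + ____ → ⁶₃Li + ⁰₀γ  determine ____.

Conserve mass number: 2 + A = 6 + 0, so A = 4.
Conserve atomic number: 1 + Z = 3 + 0, so Z = 2.
A = 4 and Z = 2 is ⁴₂He — an alpha particle.

alpha particle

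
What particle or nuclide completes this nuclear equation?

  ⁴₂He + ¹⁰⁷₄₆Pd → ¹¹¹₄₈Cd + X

Conserve mass number: 4 + 107 = 111 + A, so A = 0.
Conserve atomic number: 2 + 46 = 48 + Z, so Z = 0.
A = 0 and Z = 0 is ⁰₀γ — a gamma ray.

gamma ray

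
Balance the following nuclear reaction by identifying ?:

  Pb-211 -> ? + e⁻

Conserve mass number: 211 = A + 0, so A = 211.
Conserve atomic number: 82 = Z − 1, so Z = 83.
Z = 83 is bismuth, so the species is Bi-211.

Bi-211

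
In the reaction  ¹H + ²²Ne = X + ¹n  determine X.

Conserve mass number: 1 + 22 = A + 1, so A = 22.
Conserve atomic number: 1 + 10 = Z + 0, so Z = 11.
Z = 11 is sodium, so the species is ²²Na.

Na-22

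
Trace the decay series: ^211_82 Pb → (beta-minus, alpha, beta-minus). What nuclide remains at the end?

Start: (A, Z) = (211, 82).
After β⁻: (211, 83).
After α: (207, 81).
After β⁻: (207, 82).
Z = 82 is lead.

Pb-207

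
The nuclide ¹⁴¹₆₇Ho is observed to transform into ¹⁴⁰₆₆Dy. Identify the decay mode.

ΔA = 140 − 141 = -1; ΔZ = 66 − 67 = -1.
A drops by 1 and Z drops by 1 — a proton was emitted.

proton emission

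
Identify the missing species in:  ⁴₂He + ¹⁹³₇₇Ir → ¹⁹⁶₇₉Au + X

neutron

Conserve mass number: 4 + 193 = 196 + A, so A = 1.
Conserve atomic number: 2 + 77 = 79 + Z, so Z = 0.
A = 1 and Z = 0 is ¹₀n — a neutron.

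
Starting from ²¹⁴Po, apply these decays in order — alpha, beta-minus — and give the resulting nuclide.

Start: (A, Z) = (214, 84).
After α: (210, 82).
After β⁻: (210, 83).
Z = 83 is bismuth.

Bi-210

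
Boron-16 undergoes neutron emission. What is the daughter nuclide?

B-15

Neutron emission: mass number changes by -1, atomic number by +0.
A: 16 − 1 = 15; Z: 5 = 5.
Z = 5 is boron, so the daughter is boron-15.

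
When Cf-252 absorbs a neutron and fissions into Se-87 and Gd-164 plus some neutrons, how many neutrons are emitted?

2

Conserve mass number: 253 = 87 + 164 + k, so k = 253 − 251 = 2.
Check atomic number: 98 = 34 + 64 + 0 = 98. ✓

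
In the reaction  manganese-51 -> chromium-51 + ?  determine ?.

positron

Conserve mass number: 51 = 51 + A, so A = 0.
Conserve atomic number: 25 = 24 + Z, so Z = 1.
A = 0 and Z = 1 is e⁺ — a positron.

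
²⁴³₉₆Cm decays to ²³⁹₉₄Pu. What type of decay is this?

alpha decay

ΔA = 239 − 243 = -4; ΔZ = 94 − 96 = -2.
A drops by 4 and Z drops by 2 — the signature of alpha emission.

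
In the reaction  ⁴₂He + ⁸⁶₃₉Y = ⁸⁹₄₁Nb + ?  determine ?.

neutron

Conserve mass number: 4 + 86 = 89 + A, so A = 1.
Conserve atomic number: 2 + 39 = 41 + Z, so Z = 0.
A = 1 and Z = 0 is ¹₀n — a neutron.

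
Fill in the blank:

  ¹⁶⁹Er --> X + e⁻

Conserve mass number: 169 = A + 0, so A = 169.
Conserve atomic number: 68 = Z − 1, so Z = 69.
Z = 69 is thulium, so the species is ¹⁶⁹Tm.

Tm-169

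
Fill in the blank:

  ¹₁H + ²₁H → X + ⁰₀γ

He-3

Conserve mass number: 1 + 2 = A + 0, so A = 3.
Conserve atomic number: 1 + 1 = Z + 0, so Z = 2.
Z = 2 is helium, so the species is ³₂He.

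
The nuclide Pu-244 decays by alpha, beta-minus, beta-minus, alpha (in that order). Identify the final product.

U-236

Start: (A, Z) = (244, 94).
After α: (240, 92).
After β⁻: (240, 93).
After β⁻: (240, 94).
After α: (236, 92).
Z = 92 is uranium.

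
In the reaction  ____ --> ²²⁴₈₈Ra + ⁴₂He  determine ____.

Conserve mass number: A = 224 + 4, so A = 228.
Conserve atomic number: Z = 88 + 2, so Z = 90.
Z = 90 is thorium, so the species is ²²⁸₉₀Th.

Th-228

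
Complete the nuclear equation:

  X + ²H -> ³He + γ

proton

Conserve mass number: A + 2 = 3 + 0, so A = 1.
Conserve atomic number: Z + 1 = 2 + 0, so Z = 1.
A = 1 and Z = 1 is ¹H — a proton.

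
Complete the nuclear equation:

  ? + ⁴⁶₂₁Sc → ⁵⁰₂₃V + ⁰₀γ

alpha particle

Conserve mass number: A + 46 = 50 + 0, so A = 4.
Conserve atomic number: Z + 21 = 23 + 0, so Z = 2.
A = 4 and Z = 2 is ⁴₂He — an alpha particle.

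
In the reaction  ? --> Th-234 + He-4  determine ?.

U-238

Conserve mass number: A = 234 + 4, so A = 238.
Conserve atomic number: Z = 90 + 2, so Z = 92.
Z = 92 is uranium, so the species is U-238.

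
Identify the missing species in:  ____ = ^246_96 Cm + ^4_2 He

Conserve mass number: A = 246 + 4, so A = 250.
Conserve atomic number: Z = 96 + 2, so Z = 98.
Z = 98 is californium, so the species is ^250_98 Cf.

Cf-250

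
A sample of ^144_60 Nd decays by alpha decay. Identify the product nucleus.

Ce-140

Alpha decay: mass number changes by -4, atomic number by -2.
A: 144 − 4 = 140; Z: 60 − 2 = 58.
Z = 58 is cerium, so the daughter is ^140_58 Ce.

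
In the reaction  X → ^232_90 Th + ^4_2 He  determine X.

Conserve mass number: A = 232 + 4, so A = 236.
Conserve atomic number: Z = 90 + 2, so Z = 92.
Z = 92 is uranium, so the species is ^236_92 U.

U-236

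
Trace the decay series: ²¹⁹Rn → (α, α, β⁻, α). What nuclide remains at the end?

Tl-207

Start: (A, Z) = (219, 86).
After α: (215, 84).
After α: (211, 82).
After β⁻: (211, 83).
After α: (207, 81).
Z = 81 is thallium.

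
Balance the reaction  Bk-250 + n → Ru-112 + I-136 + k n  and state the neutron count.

3

Conserve mass number: 251 = 112 + 136 + k, so k = 251 − 248 = 3.
Check atomic number: 97 = 44 + 53 + 0 = 97. ✓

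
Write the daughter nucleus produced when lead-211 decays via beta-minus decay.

Bi-211

Beta-minus decay: mass number changes by +0, atomic number by +1.
A: 211 = 211; Z: 82 + 1 = 83.
Z = 83 is bismuth, so the daughter is bismuth-211.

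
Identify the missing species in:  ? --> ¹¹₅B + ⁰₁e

C-11

Conserve mass number: A = 11 + 0, so A = 11.
Conserve atomic number: Z = 5 + 1, so Z = 6.
Z = 6 is carbon, so the species is ¹¹₆C.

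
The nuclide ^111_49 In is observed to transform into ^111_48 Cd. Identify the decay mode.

ΔA = 111 − 111 = 0; ΔZ = 48 − 49 = -1.
A is unchanged and Z drops by 1 — a proton has become a neutron (β⁺ emission or electron capture).

beta-plus decay or electron capture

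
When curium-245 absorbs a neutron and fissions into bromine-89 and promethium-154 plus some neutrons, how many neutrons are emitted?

3

Conserve mass number: 246 = 89 + 154 + k, so k = 246 − 243 = 3.
Check atomic number: 96 = 35 + 61 + 0 = 96. ✓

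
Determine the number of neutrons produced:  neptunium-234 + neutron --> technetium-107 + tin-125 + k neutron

Conserve mass number: 235 = 107 + 125 + k, so k = 235 − 232 = 3.
Check atomic number: 93 = 43 + 50 + 0 = 93. ✓

3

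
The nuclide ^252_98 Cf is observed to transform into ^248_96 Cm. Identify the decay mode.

ΔA = 248 − 252 = -4; ΔZ = 96 − 98 = -2.
A drops by 4 and Z drops by 2 — the signature of alpha emission.

alpha decay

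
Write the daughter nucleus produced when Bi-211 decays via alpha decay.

Alpha decay: mass number changes by -4, atomic number by -2.
A: 211 − 4 = 207; Z: 83 − 2 = 81.
Z = 81 is thallium, so the daughter is Tl-207.

Tl-207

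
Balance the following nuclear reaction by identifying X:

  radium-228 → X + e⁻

Conserve mass number: 228 = A + 0, so A = 228.
Conserve atomic number: 88 = Z − 1, so Z = 89.
Z = 89 is actinium, so the species is actinium-228.

Ac-228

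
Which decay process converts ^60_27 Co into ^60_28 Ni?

ΔA = 60 − 60 = 0; ΔZ = 28 − 27 = +1.
A is unchanged and Z rises by 1 — a neutron has become a proton (β⁻ decay).

beta-minus decay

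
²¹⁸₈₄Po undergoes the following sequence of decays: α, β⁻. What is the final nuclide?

Start: (A, Z) = (218, 84).
After α: (214, 82).
After β⁻: (214, 83).
Z = 83 is bismuth.

Bi-214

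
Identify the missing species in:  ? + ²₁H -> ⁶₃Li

Conserve mass number: A + 2 = 6, so A = 4.
Conserve atomic number: Z + 1 = 3, so Z = 2.
A = 4 and Z = 2 is ⁴₂He — an alpha particle.

alpha particle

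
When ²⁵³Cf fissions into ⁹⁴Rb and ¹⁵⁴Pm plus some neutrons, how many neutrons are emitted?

Conserve mass number: 253 = 94 + 154 + k, so k = 253 − 248 = 5.
Check atomic number: 98 = 37 + 61 + 0 = 98. ✓

5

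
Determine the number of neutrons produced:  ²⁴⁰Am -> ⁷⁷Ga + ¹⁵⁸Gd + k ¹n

Conserve mass number: 240 = 77 + 158 + k, so k = 240 − 235 = 5.
Check atomic number: 95 = 31 + 64 + 0 = 95. ✓

5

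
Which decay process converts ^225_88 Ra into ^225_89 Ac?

beta-minus decay

ΔA = 225 − 225 = 0; ΔZ = 89 − 88 = +1.
A is unchanged and Z rises by 1 — a neutron has become a proton (β⁻ decay).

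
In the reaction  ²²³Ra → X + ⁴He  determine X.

Rn-219

Conserve mass number: 223 = A + 4, so A = 219.
Conserve atomic number: 88 = Z + 2, so Z = 86.
Z = 86 is radon, so the species is ²¹⁹Rn.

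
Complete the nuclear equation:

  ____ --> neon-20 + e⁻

Conserve mass number: A = 20 + 0, so A = 20.
Conserve atomic number: Z = 10 − 1, so Z = 9.
Z = 9 is fluorine, so the species is fluorine-20.

F-20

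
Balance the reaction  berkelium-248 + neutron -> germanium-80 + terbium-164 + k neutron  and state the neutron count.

Conserve mass number: 249 = 80 + 164 + k, so k = 249 − 244 = 5.
Check atomic number: 97 = 32 + 65 + 0 = 97. ✓

5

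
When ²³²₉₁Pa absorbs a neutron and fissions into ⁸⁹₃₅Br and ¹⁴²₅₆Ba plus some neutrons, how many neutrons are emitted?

2

Conserve mass number: 233 = 89 + 142 + k, so k = 233 − 231 = 2.
Check atomic number: 91 = 35 + 56 + 0 = 91. ✓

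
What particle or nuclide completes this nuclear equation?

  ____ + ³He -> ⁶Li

triton

Conserve mass number: A + 3 = 6, so A = 3.
Conserve atomic number: Z + 2 = 3, so Z = 1.
A = 3 and Z = 1 is ³H — a triton.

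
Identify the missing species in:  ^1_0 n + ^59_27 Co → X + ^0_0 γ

Conserve mass number: 1 + 59 = A + 0, so A = 60.
Conserve atomic number: 0 + 27 = Z + 0, so Z = 27.
Z = 27 is cobalt, so the species is ^60_27 Co.

Co-60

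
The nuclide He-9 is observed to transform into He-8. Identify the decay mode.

ΔA = 8 − 9 = -1; ΔZ = 2 − 2 = +0.
A drops by 1 with Z unchanged — a neutron was emitted.

neutron emission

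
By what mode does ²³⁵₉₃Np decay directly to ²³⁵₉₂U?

beta-plus decay or electron capture

ΔA = 235 − 235 = 0; ΔZ = 92 − 93 = -1.
A is unchanged and Z drops by 1 — a proton has become a neutron (β⁺ emission or electron capture).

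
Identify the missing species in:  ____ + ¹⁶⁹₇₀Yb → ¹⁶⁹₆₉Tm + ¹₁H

neutron

Conserve mass number: A + 169 = 169 + 1, so A = 1.
Conserve atomic number: Z + 70 = 69 + 1, so Z = 0.
A = 1 and Z = 0 is ¹₀n — a neutron.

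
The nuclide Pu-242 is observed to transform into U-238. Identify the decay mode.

ΔA = 238 − 242 = -4; ΔZ = 92 − 94 = -2.
A drops by 4 and Z drops by 2 — the signature of alpha emission.

alpha decay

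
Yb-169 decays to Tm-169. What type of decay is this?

ΔA = 169 − 169 = 0; ΔZ = 69 − 70 = -1.
A is unchanged and Z drops by 1 — a proton has become a neutron (β⁺ emission or electron capture).

beta-plus decay or electron capture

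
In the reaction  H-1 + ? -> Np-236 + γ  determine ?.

Conserve mass number: 1 + A = 236 + 0, so A = 235.
Conserve atomic number: 1 + Z = 93 + 0, so Z = 92.
Z = 92 is uranium, so the species is U-235.

U-235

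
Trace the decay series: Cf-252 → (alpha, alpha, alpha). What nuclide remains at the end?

U-240

Start: (A, Z) = (252, 98).
After α: (248, 96).
After α: (244, 94).
After α: (240, 92).
Z = 92 is uranium.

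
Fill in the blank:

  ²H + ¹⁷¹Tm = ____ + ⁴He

Conserve mass number: 2 + 171 = A + 4, so A = 169.
Conserve atomic number: 1 + 69 = Z + 2, so Z = 68.
Z = 68 is erbium, so the species is ¹⁶⁹Er.

Er-169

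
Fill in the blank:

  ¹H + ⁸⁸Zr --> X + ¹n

Conserve mass number: 1 + 88 = A + 1, so A = 88.
Conserve atomic number: 1 + 40 = Z + 0, so Z = 41.
Z = 41 is niobium, so the species is ⁸⁸Nb.

Nb-88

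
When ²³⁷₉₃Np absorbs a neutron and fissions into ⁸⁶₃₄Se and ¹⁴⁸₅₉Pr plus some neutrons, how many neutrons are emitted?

Conserve mass number: 238 = 86 + 148 + k, so k = 238 − 234 = 4.
Check atomic number: 93 = 34 + 59 + 0 = 93. ✓

4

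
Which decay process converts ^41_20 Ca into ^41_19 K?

beta-plus decay or electron capture

ΔA = 41 − 41 = 0; ΔZ = 19 − 20 = -1.
A is unchanged and Z drops by 1 — a proton has become a neutron (β⁺ emission or electron capture).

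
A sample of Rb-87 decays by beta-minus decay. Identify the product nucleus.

Sr-87

Beta-minus decay: mass number changes by +0, atomic number by +1.
A: 87 = 87; Z: 37 + 1 = 38.
Z = 38 is strontium, so the daughter is Sr-87.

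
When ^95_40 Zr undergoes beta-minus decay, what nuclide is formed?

Nb-95

Beta-minus decay: mass number changes by +0, atomic number by +1.
A: 95 = 95; Z: 40 + 1 = 41.
Z = 41 is niobium, so the daughter is ^95_41 Nb.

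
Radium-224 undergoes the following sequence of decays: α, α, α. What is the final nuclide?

Start: (A, Z) = (224, 88).
After α: (220, 86).
After α: (216, 84).
After α: (212, 82).
Z = 82 is lead.

Pb-212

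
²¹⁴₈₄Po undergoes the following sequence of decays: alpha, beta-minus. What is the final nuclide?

Start: (A, Z) = (214, 84).
After α: (210, 82).
After β⁻: (210, 83).
Z = 83 is bismuth.

Bi-210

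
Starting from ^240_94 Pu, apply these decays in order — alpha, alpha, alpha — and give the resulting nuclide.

Ra-228

Start: (A, Z) = (240, 94).
After α: (236, 92).
After α: (232, 90).
After α: (228, 88).
Z = 88 is radium.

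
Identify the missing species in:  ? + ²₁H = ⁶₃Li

alpha particle

Conserve mass number: A + 2 = 6, so A = 4.
Conserve atomic number: Z + 1 = 3, so Z = 2.
A = 4 and Z = 2 is ⁴₂He — an alpha particle.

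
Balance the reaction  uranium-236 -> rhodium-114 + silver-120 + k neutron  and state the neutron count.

2

Conserve mass number: 236 = 114 + 120 + k, so k = 236 − 234 = 2.
Check atomic number: 92 = 45 + 47 + 0 = 92. ✓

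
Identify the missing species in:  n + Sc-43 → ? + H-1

Conserve mass number: 1 + 43 = A + 1, so A = 43.
Conserve atomic number: 0 + 21 = Z + 1, so Z = 20.
Z = 20 is calcium, so the species is Ca-43.

Ca-43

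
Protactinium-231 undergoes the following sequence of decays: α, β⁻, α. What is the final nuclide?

Start: (A, Z) = (231, 91).
After α: (227, 89).
After β⁻: (227, 90).
After α: (223, 88).
Z = 88 is radium.

Ra-223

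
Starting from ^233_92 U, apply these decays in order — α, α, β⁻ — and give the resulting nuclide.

Ac-225

Start: (A, Z) = (233, 92).
After α: (229, 90).
After α: (225, 88).
After β⁻: (225, 89).
Z = 89 is actinium.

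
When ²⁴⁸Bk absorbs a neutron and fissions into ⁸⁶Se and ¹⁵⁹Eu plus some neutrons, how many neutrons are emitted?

4

Conserve mass number: 249 = 86 + 159 + k, so k = 249 − 245 = 4.
Check atomic number: 97 = 34 + 63 + 0 = 97. ✓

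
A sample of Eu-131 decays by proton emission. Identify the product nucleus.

Proton emission: mass number changes by -1, atomic number by -1.
A: 131 − 1 = 130; Z: 63 − 1 = 62.
Z = 62 is samarium, so the daughter is Sm-130.

Sm-130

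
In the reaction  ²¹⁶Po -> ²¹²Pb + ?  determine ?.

Conserve mass number: 216 = 212 + A, so A = 4.
Conserve atomic number: 84 = 82 + Z, so Z = 2.
A = 4 and Z = 2 is ⁴He — an alpha particle.

alpha particle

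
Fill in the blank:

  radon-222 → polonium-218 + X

alpha particle

Conserve mass number: 222 = 218 + A, so A = 4.
Conserve atomic number: 86 = 84 + Z, so Z = 2.
A = 4 and Z = 2 is helium-4 — an alpha particle.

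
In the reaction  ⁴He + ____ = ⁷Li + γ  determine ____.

triton

Conserve mass number: 4 + A = 7 + 0, so A = 3.
Conserve atomic number: 2 + Z = 3 + 0, so Z = 1.
A = 3 and Z = 1 is ³H — a triton.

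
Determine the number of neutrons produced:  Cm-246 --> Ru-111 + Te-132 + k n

3

Conserve mass number: 246 = 111 + 132 + k, so k = 246 − 243 = 3.
Check atomic number: 96 = 44 + 52 + 0 = 96. ✓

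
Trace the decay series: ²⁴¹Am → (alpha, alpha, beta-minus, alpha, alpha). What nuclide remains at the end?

Start: (A, Z) = (241, 95).
After α: (237, 93).
After α: (233, 91).
After β⁻: (233, 92).
After α: (229, 90).
After α: (225, 88).
Z = 88 is radium.

Ra-225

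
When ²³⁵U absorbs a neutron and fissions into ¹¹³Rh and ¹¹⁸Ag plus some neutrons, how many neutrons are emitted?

Conserve mass number: 236 = 113 + 118 + k, so k = 236 − 231 = 5.
Check atomic number: 92 = 45 + 47 + 0 = 92. ✓

5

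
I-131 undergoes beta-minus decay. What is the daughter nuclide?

Beta-minus decay: mass number changes by +0, atomic number by +1.
A: 131 = 131; Z: 53 + 1 = 54.
Z = 54 is xenon, so the daughter is Xe-131.

Xe-131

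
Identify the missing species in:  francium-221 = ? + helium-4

At-217

Conserve mass number: 221 = A + 4, so A = 217.
Conserve atomic number: 87 = Z + 2, so Z = 85.
Z = 85 is astatine, so the species is astatine-217.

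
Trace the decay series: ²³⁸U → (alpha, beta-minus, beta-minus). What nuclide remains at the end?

Start: (A, Z) = (238, 92).
After α: (234, 90).
After β⁻: (234, 91).
After β⁻: (234, 92).
Z = 92 is uranium.

U-234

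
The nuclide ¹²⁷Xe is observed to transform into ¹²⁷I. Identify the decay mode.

beta-plus decay or electron capture

ΔA = 127 − 127 = 0; ΔZ = 53 − 54 = -1.
A is unchanged and Z drops by 1 — a proton has become a neutron (β⁺ emission or electron capture).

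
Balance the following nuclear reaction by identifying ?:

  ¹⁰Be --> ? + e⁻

B-10

Conserve mass number: 10 = A + 0, so A = 10.
Conserve atomic number: 4 = Z − 1, so Z = 5.
Z = 5 is boron, so the species is ¹⁰B.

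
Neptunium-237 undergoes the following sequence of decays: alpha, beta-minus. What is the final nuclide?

U-233

Start: (A, Z) = (237, 93).
After α: (233, 91).
After β⁻: (233, 92).
Z = 92 is uranium.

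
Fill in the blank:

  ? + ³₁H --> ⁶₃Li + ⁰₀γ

Conserve mass number: A + 3 = 6 + 0, so A = 3.
Conserve atomic number: Z + 1 = 3 + 0, so Z = 2.
Z = 2 is helium, so the species is ³₂He.

He-3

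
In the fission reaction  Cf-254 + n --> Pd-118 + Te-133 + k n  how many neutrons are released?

Conserve mass number: 255 = 118 + 133 + k, so k = 255 − 251 = 4.
Check atomic number: 98 = 46 + 52 + 0 = 98. ✓

4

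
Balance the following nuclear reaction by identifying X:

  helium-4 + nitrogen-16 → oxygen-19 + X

Conserve mass number: 4 + 16 = 19 + A, so A = 1.
Conserve atomic number: 2 + 7 = 8 + Z, so Z = 1.
A = 1 and Z = 1 is hydrogen-1 — a proton.

proton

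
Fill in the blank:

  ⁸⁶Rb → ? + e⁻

Conserve mass number: 86 = A + 0, so A = 86.
Conserve atomic number: 37 = Z − 1, so Z = 38.
Z = 38 is strontium, so the species is ⁸⁶Sr.

Sr-86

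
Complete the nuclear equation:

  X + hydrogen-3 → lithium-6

Conserve mass number: A + 3 = 6, so A = 3.
Conserve atomic number: Z + 1 = 3, so Z = 2.
Z = 2 is helium, so the species is helium-3.

He-3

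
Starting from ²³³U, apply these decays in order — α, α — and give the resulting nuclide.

Start: (A, Z) = (233, 92).
After α: (229, 90).
After α: (225, 88).
Z = 88 is radium.

Ra-225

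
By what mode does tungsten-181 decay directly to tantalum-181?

beta-plus decay or electron capture

ΔA = 181 − 181 = 0; ΔZ = 73 − 74 = -1.
A is unchanged and Z drops by 1 — a proton has become a neutron (β⁺ emission or electron capture).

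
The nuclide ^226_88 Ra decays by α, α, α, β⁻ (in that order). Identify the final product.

Bi-214

Start: (A, Z) = (226, 88).
After α: (222, 86).
After α: (218, 84).
After α: (214, 82).
After β⁻: (214, 83).
Z = 83 is bismuth.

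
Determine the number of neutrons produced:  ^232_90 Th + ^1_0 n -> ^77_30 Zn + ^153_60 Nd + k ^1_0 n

Conserve mass number: 233 = 77 + 153 + k, so k = 233 − 230 = 3.
Check atomic number: 90 = 30 + 60 + 0 = 90. ✓

3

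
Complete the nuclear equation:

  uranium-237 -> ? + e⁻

Np-237

Conserve mass number: 237 = A + 0, so A = 237.
Conserve atomic number: 92 = Z − 1, so Z = 93.
Z = 93 is neptunium, so the species is neptunium-237.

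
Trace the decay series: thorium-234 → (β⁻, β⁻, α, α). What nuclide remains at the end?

Start: (A, Z) = (234, 90).
After β⁻: (234, 91).
After β⁻: (234, 92).
After α: (230, 90).
After α: (226, 88).
Z = 88 is radium.

Ra-226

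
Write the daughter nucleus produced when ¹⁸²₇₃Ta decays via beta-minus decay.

W-182

Beta-minus decay: mass number changes by +0, atomic number by +1.
A: 182 = 182; Z: 73 + 1 = 74.
Z = 74 is tungsten, so the daughter is ¹⁸²₇₄W.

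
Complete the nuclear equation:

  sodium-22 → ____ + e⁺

Ne-22

Conserve mass number: 22 = A + 0, so A = 22.
Conserve atomic number: 11 = Z + 1, so Z = 10.
Z = 10 is neon, so the species is neon-22.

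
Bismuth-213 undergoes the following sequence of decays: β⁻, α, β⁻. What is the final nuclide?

Start: (A, Z) = (213, 83).
After β⁻: (213, 84).
After α: (209, 82).
After β⁻: (209, 83).
Z = 83 is bismuth.

Bi-209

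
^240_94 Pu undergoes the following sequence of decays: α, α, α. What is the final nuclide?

Start: (A, Z) = (240, 94).
After α: (236, 92).
After α: (232, 90).
After α: (228, 88).
Z = 88 is radium.

Ra-228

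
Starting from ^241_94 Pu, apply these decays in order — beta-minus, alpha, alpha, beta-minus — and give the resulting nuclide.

U-233

Start: (A, Z) = (241, 94).
After β⁻: (241, 95).
After α: (237, 93).
After α: (233, 91).
After β⁻: (233, 92).
Z = 92 is uranium.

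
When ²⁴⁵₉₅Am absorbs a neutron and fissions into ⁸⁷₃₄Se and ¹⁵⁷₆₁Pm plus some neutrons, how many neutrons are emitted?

Conserve mass number: 246 = 87 + 157 + k, so k = 246 − 244 = 2.
Check atomic number: 95 = 34 + 61 + 0 = 95. ✓

2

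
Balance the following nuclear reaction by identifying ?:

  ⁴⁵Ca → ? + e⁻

Sc-45

Conserve mass number: 45 = A + 0, so A = 45.
Conserve atomic number: 20 = Z − 1, so Z = 21.
Z = 21 is scandium, so the species is ⁴⁵Sc.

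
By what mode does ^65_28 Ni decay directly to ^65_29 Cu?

beta-minus decay

ΔA = 65 − 65 = 0; ΔZ = 29 − 28 = +1.
A is unchanged and Z rises by 1 — a neutron has become a proton (β⁻ decay).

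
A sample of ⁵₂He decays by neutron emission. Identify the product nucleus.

Neutron emission: mass number changes by -1, atomic number by +0.
A: 5 − 1 = 4; Z: 2 = 2.
Z = 2 is helium, so the daughter is ⁴₂He.

He-4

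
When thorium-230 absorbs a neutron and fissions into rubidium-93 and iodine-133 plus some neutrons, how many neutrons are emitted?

5

Conserve mass number: 231 = 93 + 133 + k, so k = 231 − 226 = 5.
Check atomic number: 90 = 37 + 53 + 0 = 90. ✓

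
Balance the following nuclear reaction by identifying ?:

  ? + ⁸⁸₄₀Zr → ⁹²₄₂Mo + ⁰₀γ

alpha particle

Conserve mass number: A + 88 = 92 + 0, so A = 4.
Conserve atomic number: Z + 40 = 42 + 0, so Z = 2.
A = 4 and Z = 2 is ⁴₂He — an alpha particle.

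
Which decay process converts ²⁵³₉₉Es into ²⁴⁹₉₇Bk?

ΔA = 249 − 253 = -4; ΔZ = 97 − 99 = -2.
A drops by 4 and Z drops by 2 — the signature of alpha emission.

alpha decay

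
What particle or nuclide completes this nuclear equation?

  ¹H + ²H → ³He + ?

Conserve mass number: 1 + 2 = 3 + A, so A = 0.
Conserve atomic number: 1 + 1 = 2 + Z, so Z = 0.
A = 0 and Z = 0 is γ — a gamma ray.

gamma ray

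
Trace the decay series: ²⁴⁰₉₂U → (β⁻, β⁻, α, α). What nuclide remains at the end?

Th-232

Start: (A, Z) = (240, 92).
After β⁻: (240, 93).
After β⁻: (240, 94).
After α: (236, 92).
After α: (232, 90).
Z = 90 is thorium.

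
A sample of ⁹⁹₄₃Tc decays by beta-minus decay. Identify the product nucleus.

Ru-99

Beta-minus decay: mass number changes by +0, atomic number by +1.
A: 99 = 99; Z: 43 + 1 = 44.
Z = 44 is ruthenium, so the daughter is ⁹⁹₄₄Ru.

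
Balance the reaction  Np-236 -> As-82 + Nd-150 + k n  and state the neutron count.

4

Conserve mass number: 236 = 82 + 150 + k, so k = 236 − 232 = 4.
Check atomic number: 93 = 33 + 60 + 0 = 93. ✓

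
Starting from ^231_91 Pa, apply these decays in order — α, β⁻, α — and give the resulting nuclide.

Ra-223

Start: (A, Z) = (231, 91).
After α: (227, 89).
After β⁻: (227, 90).
After α: (223, 88).
Z = 88 is radium.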